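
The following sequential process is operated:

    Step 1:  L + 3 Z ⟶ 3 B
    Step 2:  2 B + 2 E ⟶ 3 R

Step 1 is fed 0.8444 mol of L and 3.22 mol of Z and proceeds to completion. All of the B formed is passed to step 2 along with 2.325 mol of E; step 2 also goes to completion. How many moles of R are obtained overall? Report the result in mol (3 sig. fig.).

Step 1:
n(L) = 0.8444 mol
n(Z) = 3.220 mol
n/ν for L = 0.8444/1 = 0.8444
n/ν for Z = 3.220/3 = 1.073
Smallest n/ν is L → limiting reagent.
n(B) produced = (3/1) × 0.8444 = 2.533 mol
Step 2:
n(B) available = 2.533 mol
n(E) = 2.325 mol
n/ν for B = 2.533/2 = 1.267
n/ν for E = 2.325/2 = 1.163
Smallest n/ν is E → limiting reagent.
n(R) = (3/2) × 2.325 = 3.488 mol

3.49 mol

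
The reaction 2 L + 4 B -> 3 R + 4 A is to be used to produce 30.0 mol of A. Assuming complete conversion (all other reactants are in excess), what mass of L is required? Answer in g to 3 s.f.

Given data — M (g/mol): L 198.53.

n(A) = 30.00 mol
n(L) = (2/4) × 30.00 = 15.00 mol
mass = 15.00 × 198.53 = 2978 g

2980 g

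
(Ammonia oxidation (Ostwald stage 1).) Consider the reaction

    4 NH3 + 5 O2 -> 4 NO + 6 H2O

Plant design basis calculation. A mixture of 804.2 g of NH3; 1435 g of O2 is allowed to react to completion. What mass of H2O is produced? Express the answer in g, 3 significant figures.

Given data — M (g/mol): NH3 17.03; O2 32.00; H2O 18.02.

970 g

n(NH3) = 804.2 / 17.03 = 47.22 mol
n(O2) = 1435 / 32.00 = 44.84 mol
n/ν → NH3: 11.81, O2: 8.968; O2 is limiting.
n(H2O) = (6/5) × 44.84 = 53.81 mol
mass = 53.81 × 18.02 = 969.7 g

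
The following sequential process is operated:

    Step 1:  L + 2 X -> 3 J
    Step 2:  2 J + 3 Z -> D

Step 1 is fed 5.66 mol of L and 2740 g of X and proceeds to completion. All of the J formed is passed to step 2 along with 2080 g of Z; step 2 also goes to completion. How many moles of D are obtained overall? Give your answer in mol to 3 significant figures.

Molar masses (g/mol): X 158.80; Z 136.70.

5.07 mol

Step 1:
n(L) = 5.660 mol
n(X) = 2740 / 158.80 = 17.25 mol
n/ν → L: 5.660, X: 8.625; L is limiting.
n(J) produced = (3/1) × 5.660 = 16.98 mol
Step 2:
n(J) available = 16.98 mol
n(Z) = 2080 / 136.70 = 15.22 mol
n/ν → J: 8.490, Z: 5.073; Z is limiting.
n(D) = (1/3) × 15.22 = 5.073 mol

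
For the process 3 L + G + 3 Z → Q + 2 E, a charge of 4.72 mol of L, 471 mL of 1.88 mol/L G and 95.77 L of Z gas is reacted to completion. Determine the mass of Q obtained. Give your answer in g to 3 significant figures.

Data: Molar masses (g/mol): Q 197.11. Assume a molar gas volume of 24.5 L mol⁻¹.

175 g

n(L) = 4.720 mol
n(G) = 1.88 × 471.0/1000 = 0.8855 mol
n(Z) = 95.77 / 24.5 = 3.909 mol
n/ν for L = 4.720/3 = 1.573
n/ν for G = 0.8855/1 = 0.8855
n/ν for Z = 3.909/3 = 1.303
Smallest n/ν is G → limiting reagent.
n(Q) = (1/1) × 0.8855 = 0.8855 mol
mass = 0.8855 × 197.11 = 174.5 g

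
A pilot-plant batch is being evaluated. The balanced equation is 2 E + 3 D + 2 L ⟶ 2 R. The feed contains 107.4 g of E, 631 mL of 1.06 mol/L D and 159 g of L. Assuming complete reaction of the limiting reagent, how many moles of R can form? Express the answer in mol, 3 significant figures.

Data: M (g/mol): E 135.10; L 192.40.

n(E) = 107.4 / 135.10 = 0.7950 mol
n(D) = 1.06 × 631.0/1000 = 0.6689 mol
n(L) = 159.0 / 192.40 = 0.8264 mol
n/ν → E: 0.3975, D: 0.2230, L: 0.4132; D is limiting.
n(R) = (2/3) × 0.6689 = 0.4459 mol

0.446 mol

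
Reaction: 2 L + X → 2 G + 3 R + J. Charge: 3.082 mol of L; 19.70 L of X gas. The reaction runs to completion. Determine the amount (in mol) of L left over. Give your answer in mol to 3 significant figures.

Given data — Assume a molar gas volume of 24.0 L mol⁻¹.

n(L) = 3.082 mol
n(X) = 19.70 / 24.0 = 0.8208 mol
n/ν for L = 3.082/2 = 1.541
n/ν for X = 0.8208/1 = 0.8208
Smallest n/ν is X → limiting reagent.
L consumed = (2/1) × 0.8208 = 1.642 mol
L remaining = 3.082 − 1.642 = 1.440 mol

1.44 mol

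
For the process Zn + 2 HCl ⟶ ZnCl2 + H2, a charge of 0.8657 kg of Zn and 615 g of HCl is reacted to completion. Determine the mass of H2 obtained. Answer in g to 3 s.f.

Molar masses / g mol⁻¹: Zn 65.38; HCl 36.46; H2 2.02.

17.0 g

n(Zn) = 0.8657×1000 / 65.38 = 13.24 mol
n(HCl) = 615.0 / 36.46 = 16.87 mol
n/ν for Zn = 13.24/1 = 13.24
n/ν for HCl = 16.87/2 = 8.435
Smallest n/ν is HCl → limiting reagent.
n(H2) = (1/2) × 16.87 = 8.435 mol
mass = 8.435 × 2.02 = 17.04 g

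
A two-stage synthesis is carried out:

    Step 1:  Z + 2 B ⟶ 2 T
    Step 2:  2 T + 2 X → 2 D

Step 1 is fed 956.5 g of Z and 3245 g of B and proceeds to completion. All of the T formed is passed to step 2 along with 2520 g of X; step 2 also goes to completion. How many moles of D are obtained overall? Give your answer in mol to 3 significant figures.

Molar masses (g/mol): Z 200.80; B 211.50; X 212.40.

9.53 mol

Step 1:
n(Z) = 956.5 / 200.80 = 4.763 mol
n(B) = 3245 / 211.50 = 15.34 mol
n/ν for Z = 4.763/1 = 4.763
n/ν for B = 15.34/2 = 7.670
Smallest n/ν is Z → limiting reagent.
n(T) produced = (2/1) × 4.763 = 9.526 mol
Step 2:
n(T) available = 9.526 mol
n(X) = 2520 / 212.40 = 11.86 mol
n/ν for T = 9.526/2 = 4.763
n/ν for X = 11.86/2 = 5.930
Smallest n/ν is T → limiting reagent.
n(D) = (2/2) × 9.526 = 9.526 mol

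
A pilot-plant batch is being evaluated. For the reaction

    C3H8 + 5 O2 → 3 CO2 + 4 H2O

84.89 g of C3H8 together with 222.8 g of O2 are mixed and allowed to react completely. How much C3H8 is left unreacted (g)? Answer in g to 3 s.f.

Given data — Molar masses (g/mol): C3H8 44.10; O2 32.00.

23.5 g

n(C3H8) = 84.89 / 44.10 = 1.925 mol
n(O2) = 222.8 / 32.00 = 6.963 mol
n/ν for C3H8 = 1.925/1 = 1.925
n/ν for O2 = 6.963/5 = 1.393
Smallest n/ν is O2 → limiting reagent.
C3H8 consumed = (1/5) × 6.963 = 1.393 mol
C3H8 remaining = 1.925 − 1.393 = 0.5320 mol
mass = 0.5320 × 44.10 = 23.46 g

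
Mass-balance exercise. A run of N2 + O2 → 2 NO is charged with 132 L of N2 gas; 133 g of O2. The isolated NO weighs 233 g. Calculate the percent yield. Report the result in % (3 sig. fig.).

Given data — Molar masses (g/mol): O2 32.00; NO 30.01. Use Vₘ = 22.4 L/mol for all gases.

n(N2) = 132.0 / 22.4 = 5.893 mol
n(O2) = 133.0 / 32.00 = 4.156 mol
n/ν for N2 = 5.893/1 = 5.893
n/ν for O2 = 4.156/1 = 4.156
Smallest n/ν is O2 → limiting reagent.
theoretical n(NO) = (2/1) × 4.156 = 8.312 mol → 249.4 g
% yield = 233 / 249.4 × 100 = 93.42 %

93.4 %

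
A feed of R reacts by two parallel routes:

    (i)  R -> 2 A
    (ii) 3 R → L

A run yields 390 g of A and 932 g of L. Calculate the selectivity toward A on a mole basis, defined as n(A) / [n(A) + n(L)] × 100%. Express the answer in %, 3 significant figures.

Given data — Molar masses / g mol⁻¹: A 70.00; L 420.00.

71.5 %

n(A) = 390 / 70.00 = 5.571 mol
n(L) = 932 / 420.00 = 2.219 mol
selectivity = 5.571/(5.571+2.219) × 100 = 71.51 %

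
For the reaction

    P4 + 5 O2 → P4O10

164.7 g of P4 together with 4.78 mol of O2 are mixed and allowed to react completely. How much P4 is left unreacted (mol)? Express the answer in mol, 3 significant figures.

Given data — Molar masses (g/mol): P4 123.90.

n(P4) = 164.7 / 123.90 = 1.329 mol
n(O2) = 4.780 mol
n/ν for P4 = 1.329/1 = 1.329
n/ν for O2 = 4.780/5 = 0.9560
Smallest n/ν is O2 → limiting reagent.
P4 consumed = (1/5) × 4.780 = 0.9560 mol
P4 remaining = 1.329 − 0.9560 = 0.3730 mol

0.373 mol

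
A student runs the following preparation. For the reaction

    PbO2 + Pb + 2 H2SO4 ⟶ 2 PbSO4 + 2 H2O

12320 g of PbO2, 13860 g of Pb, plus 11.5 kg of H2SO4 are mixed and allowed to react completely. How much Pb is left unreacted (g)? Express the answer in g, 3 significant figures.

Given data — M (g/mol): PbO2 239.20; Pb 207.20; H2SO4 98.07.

3190 g

n(PbO2) = 12320 / 239.20 = 51.51 mol
n(Pb) = 13860 / 207.20 = 66.89 mol
n(H2SO4) = 11.50×1000 / 98.07 = 117.3 mol
n/ν for PbO2 = 51.51/1 = 51.51
n/ν for Pb = 66.89/1 = 66.89
n/ν for H2SO4 = 117.3/2 = 58.65
Smallest n/ν is PbO2 → limiting reagent.
Pb consumed = (1/1) × 51.51 = 51.51 mol
Pb remaining = 66.89 − 51.51 = 15.38 mol
mass = 15.38 × 207.20 = 3187 g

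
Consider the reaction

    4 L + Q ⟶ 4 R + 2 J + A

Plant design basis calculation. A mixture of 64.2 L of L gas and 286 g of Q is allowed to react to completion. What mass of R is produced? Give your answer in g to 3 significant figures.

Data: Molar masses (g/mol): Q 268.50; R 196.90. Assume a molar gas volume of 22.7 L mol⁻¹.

557 g

n(L) = 64.20 / 22.7 = 2.828 mol
n(Q) = 286.0 / 268.50 = 1.065 mol
n/ν for L = 2.828/4 = 0.7070
n/ν for Q = 1.065/1 = 1.065
Smallest n/ν is L → limiting reagent.
n(R) = (4/4) × 2.828 = 2.828 mol
mass = 2.828 × 196.90 = 556.8 g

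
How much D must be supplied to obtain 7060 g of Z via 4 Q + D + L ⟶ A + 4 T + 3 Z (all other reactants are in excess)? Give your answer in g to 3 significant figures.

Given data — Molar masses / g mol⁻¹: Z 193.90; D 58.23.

n(Z) = 7060 / 193.90 = 36.41 mol
n(D) = (1/3) × 36.41 = 12.14 mol
mass = 12.14 × 58.23 = 706.9 g

707 g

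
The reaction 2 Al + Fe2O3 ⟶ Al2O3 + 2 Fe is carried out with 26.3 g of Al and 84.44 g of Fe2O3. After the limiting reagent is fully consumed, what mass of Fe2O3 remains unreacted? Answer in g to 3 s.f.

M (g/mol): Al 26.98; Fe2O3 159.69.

n(Al) = 26.30 / 26.98 = 0.9748 mol
n(Fe2O3) = 84.44 / 159.69 = 0.5288 mol
n/ν → Al: 0.4874, Fe2O3: 0.5288; Al is limiting.
Fe2O3 consumed = (1/2) × 0.9748 = 0.4874 mol
Fe2O3 remaining = 0.5288 − 0.4874 = 0.04140 mol
mass = 0.04140 × 159.69 = 6.611 g

6.61 g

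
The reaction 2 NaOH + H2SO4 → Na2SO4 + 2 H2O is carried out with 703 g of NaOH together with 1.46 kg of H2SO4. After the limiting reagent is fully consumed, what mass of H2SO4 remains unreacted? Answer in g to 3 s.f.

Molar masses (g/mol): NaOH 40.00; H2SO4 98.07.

598 g

n(NaOH) = 703.0 / 40.00 = 17.58 mol
n(H2SO4) = 1.460×1000 / 98.07 = 14.89 mol
n/ν → NaOH: 8.790, H2SO4: 14.89; NaOH is limiting.
H2SO4 consumed = (1/2) × 17.58 = 8.790 mol
H2SO4 remaining = 14.89 − 8.790 = 6.100 mol
mass = 6.100 × 98.07 = 598.2 g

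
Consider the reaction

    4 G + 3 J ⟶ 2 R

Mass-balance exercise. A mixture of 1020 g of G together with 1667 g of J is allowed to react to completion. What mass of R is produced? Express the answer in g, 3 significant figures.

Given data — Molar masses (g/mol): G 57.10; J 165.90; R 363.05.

2430 g

n(G) = 1020 / 57.10 = 17.86 mol
n(J) = 1667 / 165.90 = 10.05 mol
n/ν → G: 4.465, J: 3.350; J is limiting.
n(R) = (2/3) × 10.05 = 6.700 mol
mass = 6.700 × 363.05 = 2432 g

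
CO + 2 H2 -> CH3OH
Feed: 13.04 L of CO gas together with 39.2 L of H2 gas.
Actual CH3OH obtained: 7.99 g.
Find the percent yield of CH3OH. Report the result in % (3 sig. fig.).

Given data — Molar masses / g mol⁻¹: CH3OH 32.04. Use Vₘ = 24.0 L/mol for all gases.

n(CO) = 13.04 / 24.0 = 0.5433 mol
n(H2) = 39.20 / 24.0 = 1.633 mol
n/ν for CO = 0.5433/1 = 0.5433
n/ν for H2 = 1.633/2 = 0.8165
Smallest n/ν is CO → limiting reagent.
theoretical n(CH3OH) = (1/1) × 0.5433 = 0.5433 mol → 17.41 g
% yield = 7.99 / 17.41 × 100 = 45.89 %

45.9 %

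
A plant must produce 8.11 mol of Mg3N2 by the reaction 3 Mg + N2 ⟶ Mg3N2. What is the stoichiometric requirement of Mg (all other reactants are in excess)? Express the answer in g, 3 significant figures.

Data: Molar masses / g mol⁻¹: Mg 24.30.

591 g

n(Mg3N2) = 8.110 mol
n(Mg) = (3/1) × 8.110 = 24.33 mol
mass = 24.33 × 24.30 = 591.2 g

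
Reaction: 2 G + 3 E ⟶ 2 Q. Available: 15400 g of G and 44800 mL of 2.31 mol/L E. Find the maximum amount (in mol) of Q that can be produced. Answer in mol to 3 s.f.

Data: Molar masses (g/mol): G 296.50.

n(G) = 15400 / 296.50 = 51.94 mol
n(E) = 2.31 × 44800/1000 = 103.5 mol
n/ν → G: 25.97, E: 34.50; G is limiting.
n(Q) = (2/2) × 51.94 = 51.94 mol

51.9 mol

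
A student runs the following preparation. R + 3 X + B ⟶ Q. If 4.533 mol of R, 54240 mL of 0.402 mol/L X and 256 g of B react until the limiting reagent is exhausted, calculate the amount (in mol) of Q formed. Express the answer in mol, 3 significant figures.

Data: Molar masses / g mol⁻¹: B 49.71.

4.53 mol

n(R) = 4.533 mol
n(X) = 0.402 × 54240/1000 = 21.80 mol
n(B) = 256.0 / 49.71 = 5.150 mol
n/ν for R = 4.533/1 = 4.533
n/ν for X = 21.80/3 = 7.267
n/ν for B = 5.150/1 = 5.150
Smallest n/ν is R → limiting reagent.
n(Q) = (1/1) × 4.533 = 4.533 mol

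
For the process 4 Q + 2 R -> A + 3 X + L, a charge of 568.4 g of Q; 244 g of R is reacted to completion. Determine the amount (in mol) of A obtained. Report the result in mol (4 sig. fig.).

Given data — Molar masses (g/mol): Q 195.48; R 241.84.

n(Q) = 568.4 / 195.48 = 2.908 mol
n(R) = 244.0 / 241.84 = 1.009 mol
n/ν → Q: 0.7270, R: 0.5045; R is limiting.
n(A) = (1/2) × 1.009 = 0.5045 mol

0.5045 mol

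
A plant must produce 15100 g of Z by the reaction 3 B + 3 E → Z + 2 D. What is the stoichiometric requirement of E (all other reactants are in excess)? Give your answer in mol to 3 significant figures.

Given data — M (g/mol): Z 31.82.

1420 mol

n(Z) = 15100 / 31.82 = 474.5 mol
n(E) = (3/1) × 474.5 = 1424 mol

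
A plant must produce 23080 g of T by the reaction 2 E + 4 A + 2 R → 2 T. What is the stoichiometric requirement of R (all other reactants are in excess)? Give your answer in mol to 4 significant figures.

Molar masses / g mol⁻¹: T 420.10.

n(T) = 23080 / 420.10 = 54.94 mol
n(R) = (2/2) × 54.94 = 54.94 mol

54.94 mol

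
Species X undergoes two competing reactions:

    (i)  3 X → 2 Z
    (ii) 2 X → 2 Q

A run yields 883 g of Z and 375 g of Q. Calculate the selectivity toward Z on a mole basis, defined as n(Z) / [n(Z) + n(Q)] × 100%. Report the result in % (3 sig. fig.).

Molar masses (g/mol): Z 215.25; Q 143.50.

n(Z) = 883 / 215.25 = 4.102 mol
n(Q) = 375 / 143.50 = 2.613 mol
selectivity = 4.102/(4.102+2.613) × 100 = 61.09 %

61.1 %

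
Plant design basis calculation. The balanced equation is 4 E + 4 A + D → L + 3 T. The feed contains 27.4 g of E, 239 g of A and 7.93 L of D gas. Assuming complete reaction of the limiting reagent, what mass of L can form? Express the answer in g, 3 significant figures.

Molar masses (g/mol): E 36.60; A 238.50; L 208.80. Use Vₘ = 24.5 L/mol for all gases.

n(E) = 27.40 / 36.60 = 0.7486 mol
n(A) = 239.0 / 238.50 = 1.002 mol
n(D) = 7.930 / 24.5 = 0.3237 mol
n/ν for E = 0.7486/4 = 0.1872
n/ν for A = 1.002/4 = 0.2505
n/ν for D = 0.3237/1 = 0.3237
Smallest n/ν is E → limiting reagent.
n(L) = (1/4) × 0.7486 = 0.1872 mol
mass = 0.1872 × 208.80 = 39.09 g

39.1 g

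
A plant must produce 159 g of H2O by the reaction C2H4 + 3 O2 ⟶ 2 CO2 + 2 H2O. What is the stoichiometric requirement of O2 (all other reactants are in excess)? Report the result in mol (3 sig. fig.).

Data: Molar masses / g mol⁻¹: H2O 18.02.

13.2 mol

n(H2O) = 159 / 18.02 = 8.824 mol
n(O2) = (3/2) × 8.824 = 13.24 mol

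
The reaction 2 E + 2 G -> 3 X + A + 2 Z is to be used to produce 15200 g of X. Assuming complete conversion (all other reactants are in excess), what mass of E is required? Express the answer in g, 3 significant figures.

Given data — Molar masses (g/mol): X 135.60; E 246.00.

18400 g

n(X) = 15200 / 135.60 = 112.1 mol
n(E) = (2/3) × 112.1 = 74.73 mol
mass = 74.73 × 246.00 = 18380 g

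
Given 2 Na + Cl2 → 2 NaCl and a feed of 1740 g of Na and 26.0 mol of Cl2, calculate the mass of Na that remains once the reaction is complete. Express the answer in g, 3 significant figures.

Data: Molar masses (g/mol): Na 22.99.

n(Na) = 1740 / 22.99 = 75.69 mol
n(Cl2) = 26.00 mol
n/ν for Na = 75.69/2 = 37.85
n/ν for Cl2 = 26.00/1 = 26.00
Smallest n/ν is Cl2 → limiting reagent.
Na consumed = (2/1) × 26.00 = 52.00 mol
Na remaining = 75.69 − 52.00 = 23.69 mol
mass = 23.69 × 22.99 = 544.6 g

545 g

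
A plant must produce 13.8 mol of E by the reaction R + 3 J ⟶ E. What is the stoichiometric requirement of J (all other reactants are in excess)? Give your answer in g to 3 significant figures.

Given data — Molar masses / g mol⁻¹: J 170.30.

7050 g

n(E) = 13.80 mol
n(J) = (3/1) × 13.80 = 41.40 mol
mass = 41.40 × 170.30 = 7050 g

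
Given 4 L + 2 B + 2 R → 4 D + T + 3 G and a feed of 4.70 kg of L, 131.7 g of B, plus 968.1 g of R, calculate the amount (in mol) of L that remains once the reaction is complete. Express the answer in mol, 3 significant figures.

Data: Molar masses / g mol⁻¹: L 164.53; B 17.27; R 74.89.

n(L) = 4.700×1000 / 164.53 = 28.57 mol
n(B) = 131.7 / 17.27 = 7.626 mol
n(R) = 968.1 / 74.89 = 12.93 mol
n/ν → L: 7.143, B: 3.813, R: 6.465; B is limiting.
L consumed = (4/2) × 7.626 = 15.25 mol
L remaining = 28.57 − 15.25 = 13.32 mol

13.3 mol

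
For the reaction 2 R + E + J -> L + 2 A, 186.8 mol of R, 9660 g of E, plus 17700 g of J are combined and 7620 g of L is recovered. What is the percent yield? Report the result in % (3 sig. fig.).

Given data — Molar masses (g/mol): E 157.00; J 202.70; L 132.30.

n(R) = 186.8 mol
n(E) = 9660 / 157.00 = 61.53 mol
n(J) = 17700 / 202.70 = 87.32 mol
n/ν for R = 186.8/2 = 93.40
n/ν for E = 61.53/1 = 61.53
n/ν for J = 87.32/1 = 87.32
Smallest n/ν is E → limiting reagent.
theoretical n(L) = (1/1) × 61.53 = 61.53 mol → 8140 g
% yield = 7620 / 8140 × 100 = 93.61 %

93.6 %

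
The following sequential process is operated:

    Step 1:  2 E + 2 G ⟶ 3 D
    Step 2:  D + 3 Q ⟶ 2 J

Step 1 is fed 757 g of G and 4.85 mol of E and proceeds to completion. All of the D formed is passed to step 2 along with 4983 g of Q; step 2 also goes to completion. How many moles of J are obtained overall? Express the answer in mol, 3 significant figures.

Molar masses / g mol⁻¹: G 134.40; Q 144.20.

Step 1:
n(G) = 757.0 / 134.40 = 5.632 mol
n(E) = 4.850 mol
n/ν for G = 5.632/2 = 2.816
n/ν for E = 4.850/2 = 2.425
Smallest n/ν is E → limiting reagent.
n(D) produced = (3/2) × 4.850 = 7.275 mol
Step 2:
n(D) available = 7.275 mol
n(Q) = 4983 / 144.20 = 34.56 mol
n/ν for D = 7.275/1 = 7.275
n/ν for Q = 34.56/3 = 11.52
Smallest n/ν is D → limiting reagent.
n(J) = (2/1) × 7.275 = 14.55 mol

14.6 mol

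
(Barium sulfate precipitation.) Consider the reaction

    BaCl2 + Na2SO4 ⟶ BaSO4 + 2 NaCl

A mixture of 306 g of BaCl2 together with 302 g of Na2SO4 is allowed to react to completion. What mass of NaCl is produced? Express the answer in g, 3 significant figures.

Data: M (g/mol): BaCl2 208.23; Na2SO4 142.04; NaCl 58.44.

n(BaCl2) = 306.0 / 208.23 = 1.470 mol
n(Na2SO4) = 302.0 / 142.04 = 2.126 mol
n/ν for BaCl2 = 1.470/1 = 1.470
n/ν for Na2SO4 = 2.126/1 = 2.126
Smallest n/ν is BaCl2 → limiting reagent.
n(NaCl) = (2/1) × 1.470 = 2.940 mol
mass = 2.940 × 58.44 = 171.8 g

172 g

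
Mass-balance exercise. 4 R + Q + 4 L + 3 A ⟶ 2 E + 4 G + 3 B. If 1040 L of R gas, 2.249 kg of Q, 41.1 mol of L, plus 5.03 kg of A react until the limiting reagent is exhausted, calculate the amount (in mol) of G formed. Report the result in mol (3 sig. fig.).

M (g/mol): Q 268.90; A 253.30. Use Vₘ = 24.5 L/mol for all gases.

n(R) = 1040 / 24.5 = 42.45 mol
n(Q) = 2.249×1000 / 268.90 = 8.364 mol
n(L) = 41.10 mol
n(A) = 5.030×1000 / 253.30 = 19.86 mol
n/ν → R: 10.61, Q: 8.364, L: 10.28, A: 6.620; A is limiting.
n(G) = (4/3) × 19.86 = 26.48 mol

26.5 mol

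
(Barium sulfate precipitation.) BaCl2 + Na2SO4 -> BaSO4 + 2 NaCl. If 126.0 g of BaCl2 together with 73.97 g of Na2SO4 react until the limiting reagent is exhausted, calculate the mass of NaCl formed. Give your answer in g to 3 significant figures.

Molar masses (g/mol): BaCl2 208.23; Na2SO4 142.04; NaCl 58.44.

60.9 g

n(BaCl2) = 126.0 / 208.23 = 0.6051 mol
n(Na2SO4) = 73.97 / 142.04 = 0.5208 mol
n/ν for BaCl2 = 0.6051/1 = 0.6051
n/ν for Na2SO4 = 0.5208/1 = 0.5208
Smallest n/ν is Na2SO4 → limiting reagent.
n(NaCl) = (2/1) × 0.5208 = 1.042 mol
mass = 1.042 × 58.44 = 60.89 g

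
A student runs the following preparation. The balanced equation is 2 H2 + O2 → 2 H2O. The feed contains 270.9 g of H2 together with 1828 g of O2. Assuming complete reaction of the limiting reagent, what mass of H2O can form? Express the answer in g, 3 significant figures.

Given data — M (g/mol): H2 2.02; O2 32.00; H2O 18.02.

n(H2) = 270.9 / 2.02 = 134.1 mol
n(O2) = 1828 / 32.00 = 57.13 mol
n/ν → H2: 67.05, O2: 57.13; O2 is limiting.
n(H2O) = (2/1) × 57.13 = 114.3 mol
mass = 114.3 × 18.02 = 2060 g

2060 g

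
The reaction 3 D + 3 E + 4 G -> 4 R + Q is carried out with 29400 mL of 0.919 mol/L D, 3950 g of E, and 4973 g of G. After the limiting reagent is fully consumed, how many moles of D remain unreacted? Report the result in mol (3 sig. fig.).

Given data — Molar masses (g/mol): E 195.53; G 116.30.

6.82 mol

n(D) = 0.919 × 29400/1000 = 27.02 mol
n(E) = 3950 / 195.53 = 20.20 mol
n(G) = 4973 / 116.30 = 42.76 mol
n/ν → D: 9.007, E: 6.733, G: 10.69; E is limiting.
D consumed = (3/3) × 20.20 = 20.20 mol
D remaining = 27.02 − 20.20 = 6.820 mol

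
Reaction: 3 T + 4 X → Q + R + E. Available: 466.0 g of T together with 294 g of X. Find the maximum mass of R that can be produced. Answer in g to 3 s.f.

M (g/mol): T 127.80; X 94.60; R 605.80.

471 g

n(T) = 466.0 / 127.80 = 3.646 mol
n(X) = 294.0 / 94.60 = 3.108 mol
n/ν → T: 1.215, X: 0.7770; X is limiting.
n(R) = (1/4) × 3.108 = 0.7770 mol
mass = 0.7770 × 605.80 = 470.7 g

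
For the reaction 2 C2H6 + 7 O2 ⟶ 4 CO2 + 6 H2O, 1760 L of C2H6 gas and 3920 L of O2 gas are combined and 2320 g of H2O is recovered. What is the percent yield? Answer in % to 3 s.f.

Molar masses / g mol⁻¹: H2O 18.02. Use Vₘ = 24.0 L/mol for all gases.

92.0 %

n(C2H6) = 1760 / 24.0 = 73.33 mol
n(O2) = 3920 / 24.0 = 163.3 mol
n/ν for C2H6 = 73.33/2 = 36.67
n/ν for O2 = 163.3/7 = 23.33
Smallest n/ν is O2 → limiting reagent.
theoretical n(H2O) = (6/7) × 163.3 = 140.0 mol → 2523 g
% yield = 2320 / 2523 × 100 = 91.95 %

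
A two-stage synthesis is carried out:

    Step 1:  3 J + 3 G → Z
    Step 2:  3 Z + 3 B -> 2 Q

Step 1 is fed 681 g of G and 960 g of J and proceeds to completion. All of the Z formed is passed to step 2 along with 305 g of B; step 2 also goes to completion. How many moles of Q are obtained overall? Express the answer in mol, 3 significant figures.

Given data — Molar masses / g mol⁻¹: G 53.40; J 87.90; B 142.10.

1.43 mol

Step 1:
n(G) = 681.0 / 53.40 = 12.75 mol
n(J) = 960.0 / 87.90 = 10.92 mol
n/ν → G: 4.250, J: 3.640; J is limiting.
n(Z) produced = (1/3) × 10.92 = 3.640 mol
Step 2:
n(Z) available = 3.640 mol
n(B) = 305.0 / 142.10 = 2.146 mol
n/ν → Z: 1.213, B: 0.7153; B is limiting.
n(Q) = (2/3) × 2.146 = 1.431 mol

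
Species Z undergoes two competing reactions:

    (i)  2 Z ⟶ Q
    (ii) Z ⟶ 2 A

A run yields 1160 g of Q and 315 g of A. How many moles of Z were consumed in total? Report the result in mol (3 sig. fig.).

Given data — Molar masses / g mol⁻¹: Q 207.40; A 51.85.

n(Q) = 1160 / 207.40 = 5.593 mol
n(A) = 315 / 51.85 = 6.075 mol
n(Z) via (i) = (2/1)×5.593 = 11.19 mol
n(Z) via (ii) = (1/2)×6.075 = 3.038 mol
total n(Z) = 11.19 + 3.038 = 14.23 mol

14.2 mol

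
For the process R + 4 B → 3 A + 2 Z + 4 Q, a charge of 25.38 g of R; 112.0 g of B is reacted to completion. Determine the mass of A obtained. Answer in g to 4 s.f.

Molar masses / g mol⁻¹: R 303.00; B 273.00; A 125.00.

31.41 g

n(R) = 25.38 / 303.00 = 0.08376 mol
n(B) = 112.0 / 273.00 = 0.4103 mol
n/ν for R = 0.08376/1 = 0.08376
n/ν for B = 0.4103/4 = 0.1026
Smallest n/ν is R → limiting reagent.
n(A) = (3/1) × 0.08376 = 0.2513 mol
mass = 0.2513 × 125.00 = 31.41 g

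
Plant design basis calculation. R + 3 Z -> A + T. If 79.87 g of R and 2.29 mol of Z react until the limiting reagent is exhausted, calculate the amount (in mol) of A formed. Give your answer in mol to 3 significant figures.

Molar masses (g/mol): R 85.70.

0.763 mol

n(R) = 79.87 / 85.70 = 0.9320 mol
n(Z) = 2.290 mol
n/ν → R: 0.9320, Z: 0.7633; Z is limiting.
n(A) = (1/3) × 2.290 = 0.7633 mol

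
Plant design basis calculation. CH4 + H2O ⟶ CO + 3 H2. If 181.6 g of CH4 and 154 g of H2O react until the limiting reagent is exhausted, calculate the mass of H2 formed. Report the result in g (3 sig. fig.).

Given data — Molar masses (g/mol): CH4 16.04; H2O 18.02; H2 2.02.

51.8 g

n(CH4) = 181.6 / 16.04 = 11.32 mol
n(H2O) = 154.0 / 18.02 = 8.546 mol
n/ν for CH4 = 11.32/1 = 11.32
n/ν for H2O = 8.546/1 = 8.546
Smallest n/ν is H2O → limiting reagent.
n(H2) = (3/1) × 8.546 = 25.64 mol
mass = 25.64 × 2.02 = 51.79 g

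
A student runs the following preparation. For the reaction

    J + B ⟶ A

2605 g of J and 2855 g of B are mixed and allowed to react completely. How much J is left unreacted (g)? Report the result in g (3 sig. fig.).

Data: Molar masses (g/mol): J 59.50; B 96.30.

841 g

n(J) = 2605 / 59.50 = 43.78 mol
n(B) = 2855 / 96.30 = 29.65 mol
n/ν → J: 43.78, B: 29.65; B is limiting.
J consumed = (1/1) × 29.65 = 29.65 mol
J remaining = 43.78 − 29.65 = 14.13 mol
mass = 14.13 × 59.50 = 840.7 g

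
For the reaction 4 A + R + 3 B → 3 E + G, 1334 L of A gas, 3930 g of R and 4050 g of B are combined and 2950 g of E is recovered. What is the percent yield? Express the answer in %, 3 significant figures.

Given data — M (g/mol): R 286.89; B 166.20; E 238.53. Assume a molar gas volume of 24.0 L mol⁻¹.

n(A) = 1334 / 24.0 = 55.58 mol
n(R) = 3930 / 286.89 = 13.70 mol
n(B) = 4050 / 166.20 = 24.37 mol
n/ν for A = 55.58/4 = 13.90
n/ν for R = 13.70/1 = 13.70
n/ν for B = 24.37/3 = 8.123
Smallest n/ν is B → limiting reagent.
theoretical n(E) = (3/3) × 24.37 = 24.37 mol → 5813 g
% yield = 2950 / 5813 × 100 = 50.75 %

50.8 %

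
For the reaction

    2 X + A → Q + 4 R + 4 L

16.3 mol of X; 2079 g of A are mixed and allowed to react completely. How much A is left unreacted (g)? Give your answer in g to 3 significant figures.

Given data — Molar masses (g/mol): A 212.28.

349 g

n(X) = 16.30 mol
n(A) = 2079 / 212.28 = 9.794 mol
n/ν → X: 8.150, A: 9.794; X is limiting.
A consumed = (1/2) × 16.30 = 8.150 mol
A remaining = 9.794 − 8.150 = 1.644 mol
mass = 1.644 × 212.28 = 349.0 g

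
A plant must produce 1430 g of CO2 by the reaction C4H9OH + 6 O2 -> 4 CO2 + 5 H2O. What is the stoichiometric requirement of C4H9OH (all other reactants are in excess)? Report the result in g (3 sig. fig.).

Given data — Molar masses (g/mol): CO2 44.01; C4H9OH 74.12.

n(CO2) = 1430 / 44.01 = 32.49 mol
n(C4H9OH) = (1/4) × 32.49 = 8.123 mol
mass = 8.123 × 74.12 = 602.1 g

602 g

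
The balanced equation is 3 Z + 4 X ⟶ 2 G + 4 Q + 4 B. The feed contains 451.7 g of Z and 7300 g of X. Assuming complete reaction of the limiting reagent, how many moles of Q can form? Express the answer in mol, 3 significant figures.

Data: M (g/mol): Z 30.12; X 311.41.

n(Z) = 451.7 / 30.12 = 15.00 mol
n(X) = 7300 / 311.41 = 23.44 mol
n/ν → Z: 5.000, X: 5.860; Z is limiting.
n(Q) = (4/3) × 15.00 = 20.00 mol

20.0 mol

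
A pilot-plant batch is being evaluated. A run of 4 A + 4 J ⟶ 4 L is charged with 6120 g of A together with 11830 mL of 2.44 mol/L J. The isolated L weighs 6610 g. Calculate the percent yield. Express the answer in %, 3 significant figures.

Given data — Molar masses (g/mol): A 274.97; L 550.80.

n(A) = 6120 / 274.97 = 22.26 mol
n(J) = 2.44 × 11830/1000 = 28.87 mol
n/ν for A = 22.26/4 = 5.565
n/ν for J = 28.87/4 = 7.218
Smallest n/ν is A → limiting reagent.
theoretical n(L) = (4/4) × 22.26 = 22.26 mol → 12260 g
% yield = 6610 / 12260 × 100 = 53.92 %

53.9 %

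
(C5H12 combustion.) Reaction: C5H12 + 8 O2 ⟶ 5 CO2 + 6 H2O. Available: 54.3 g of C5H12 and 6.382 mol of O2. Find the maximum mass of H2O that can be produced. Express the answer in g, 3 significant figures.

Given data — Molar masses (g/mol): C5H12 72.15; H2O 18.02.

81.4 g

n(C5H12) = 54.30 / 72.15 = 0.7526 mol
n(O2) = 6.382 mol
n/ν for C5H12 = 0.7526/1 = 0.7526
n/ν for O2 = 6.382/8 = 0.7978
Smallest n/ν is C5H12 → limiting reagent.
n(H2O) = (6/1) × 0.7526 = 4.516 mol
mass = 4.516 × 18.02 = 81.38 g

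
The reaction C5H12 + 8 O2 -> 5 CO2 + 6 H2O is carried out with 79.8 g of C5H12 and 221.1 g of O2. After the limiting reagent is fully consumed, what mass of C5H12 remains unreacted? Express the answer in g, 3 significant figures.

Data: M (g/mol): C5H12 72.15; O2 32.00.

n(C5H12) = 79.80 / 72.15 = 1.106 mol
n(O2) = 221.1 / 32.00 = 6.909 mol
n/ν for C5H12 = 1.106/1 = 1.106
n/ν for O2 = 6.909/8 = 0.8636
Smallest n/ν is O2 → limiting reagent.
C5H12 consumed = (1/8) × 6.909 = 0.8636 mol
C5H12 remaining = 1.106 − 0.8636 = 0.2424 mol
mass = 0.2424 × 72.15 = 17.49 g

17.5 g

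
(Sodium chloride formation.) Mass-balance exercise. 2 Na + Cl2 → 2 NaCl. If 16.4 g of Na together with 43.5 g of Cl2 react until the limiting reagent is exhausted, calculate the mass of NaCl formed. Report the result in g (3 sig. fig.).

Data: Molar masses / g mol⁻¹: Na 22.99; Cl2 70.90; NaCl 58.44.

41.7 g

n(Na) = 16.40 / 22.99 = 0.7134 mol
n(Cl2) = 43.50 / 70.90 = 0.6135 mol
n/ν → Na: 0.3567, Cl2: 0.6135; Na is limiting.
n(NaCl) = (2/2) × 0.7134 = 0.7134 mol
mass = 0.7134 × 58.44 = 41.69 g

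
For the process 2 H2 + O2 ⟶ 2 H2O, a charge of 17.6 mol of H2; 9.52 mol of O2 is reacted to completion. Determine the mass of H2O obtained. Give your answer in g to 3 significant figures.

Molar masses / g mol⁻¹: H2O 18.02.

n(H2) = 17.60 mol
n(O2) = 9.520 mol
n/ν for H2 = 17.60/2 = 8.800
n/ν for O2 = 9.520/1 = 9.520
Smallest n/ν is H2 → limiting reagent.
n(H2O) = (2/2) × 17.60 = 17.60 mol
mass = 17.60 × 18.02 = 317.2 g

317 g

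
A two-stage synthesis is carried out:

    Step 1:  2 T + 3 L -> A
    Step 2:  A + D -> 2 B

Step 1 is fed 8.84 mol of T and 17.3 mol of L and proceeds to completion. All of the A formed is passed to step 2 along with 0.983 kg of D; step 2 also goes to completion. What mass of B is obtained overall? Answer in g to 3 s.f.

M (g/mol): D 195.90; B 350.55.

3100 g

Step 1:
n(T) = 8.840 mol
n(L) = 17.30 mol
n/ν for T = 8.840/2 = 4.420
n/ν for L = 17.30/3 = 5.767
Smallest n/ν is T → limiting reagent.
n(A) produced = (1/2) × 8.840 = 4.420 mol
Step 2:
n(A) available = 4.420 mol
n(D) = 0.9830×1000 / 195.90 = 5.018 mol
n/ν for A = 4.420/1 = 4.420
n/ν for D = 5.018/1 = 5.018
Smallest n/ν is A → limiting reagent.
n(B) = (2/1) × 4.420 = 8.840 mol
mass = 8.840 × 350.55 = 3099 g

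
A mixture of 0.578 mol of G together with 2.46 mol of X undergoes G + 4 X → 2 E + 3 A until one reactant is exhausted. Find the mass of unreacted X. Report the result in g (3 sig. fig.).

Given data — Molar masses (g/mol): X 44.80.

n(G) = 0.5780 mol
n(X) = 2.460 mol
n/ν for G = 0.5780/1 = 0.5780
n/ν for X = 2.460/4 = 0.6150
Smallest n/ν is G → limiting reagent.
X consumed = (4/1) × 0.5780 = 2.312 mol
X remaining = 2.460 − 2.312 = 0.1480 mol
mass = 0.1480 × 44.80 = 6.630 g

6.63 g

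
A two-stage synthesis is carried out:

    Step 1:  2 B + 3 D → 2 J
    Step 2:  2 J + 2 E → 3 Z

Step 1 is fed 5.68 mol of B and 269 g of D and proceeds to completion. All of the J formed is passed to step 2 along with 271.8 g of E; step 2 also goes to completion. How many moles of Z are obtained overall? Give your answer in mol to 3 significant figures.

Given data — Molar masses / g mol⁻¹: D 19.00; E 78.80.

5.17 mol

Step 1:
n(B) = 5.680 mol
n(D) = 269.0 / 19.00 = 14.16 mol
n/ν for B = 5.680/2 = 2.840
n/ν for D = 14.16/3 = 4.720
Smallest n/ν is B → limiting reagent.
n(J) produced = (2/2) × 5.680 = 5.680 mol
Step 2:
n(J) available = 5.680 mol
n(E) = 271.8 / 78.80 = 3.449 mol
n/ν for J = 5.680/2 = 2.840
n/ν for E = 3.449/2 = 1.725
Smallest n/ν is E → limiting reagent.
n(Z) = (3/2) × 3.449 = 5.174 mol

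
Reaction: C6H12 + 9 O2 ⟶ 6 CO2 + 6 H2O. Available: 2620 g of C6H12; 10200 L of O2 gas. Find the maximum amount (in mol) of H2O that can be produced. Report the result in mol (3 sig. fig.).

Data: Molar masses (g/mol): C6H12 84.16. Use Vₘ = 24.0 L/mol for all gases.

n(C6H12) = 2620 / 84.16 = 31.13 mol
n(O2) = 10200 / 24.0 = 425.0 mol
n/ν → C6H12: 31.13, O2: 47.22; C6H12 is limiting.
n(H2O) = (6/1) × 31.13 = 186.8 mol

187 mol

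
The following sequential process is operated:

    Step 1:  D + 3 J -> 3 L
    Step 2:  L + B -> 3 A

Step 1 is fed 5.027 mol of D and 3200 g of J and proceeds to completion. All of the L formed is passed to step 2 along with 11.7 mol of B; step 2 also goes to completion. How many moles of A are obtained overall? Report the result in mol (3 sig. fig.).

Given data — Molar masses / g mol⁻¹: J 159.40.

35.1 mol

Step 1:
n(D) = 5.027 mol
n(J) = 3200 / 159.40 = 20.08 mol
n/ν for D = 5.027/1 = 5.027
n/ν for J = 20.08/3 = 6.693
Smallest n/ν is D → limiting reagent.
n(L) produced = (3/1) × 5.027 = 15.08 mol
Step 2:
n(L) available = 15.08 mol
n(B) = 11.70 mol
n/ν for L = 15.08/1 = 15.08
n/ν for B = 11.70/1 = 11.70
Smallest n/ν is B → limiting reagent.
n(A) = (3/1) × 11.70 = 35.10 mol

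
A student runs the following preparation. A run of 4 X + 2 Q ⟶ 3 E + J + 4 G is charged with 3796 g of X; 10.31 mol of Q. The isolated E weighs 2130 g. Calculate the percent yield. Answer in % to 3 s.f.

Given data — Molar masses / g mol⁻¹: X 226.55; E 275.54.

n(X) = 3796 / 226.55 = 16.76 mol
n(Q) = 10.31 mol
n/ν → X: 4.190, Q: 5.155; X is limiting.
theoretical n(E) = (3/4) × 16.76 = 12.57 mol → 3464 g
% yield = 2130 / 3464 × 100 = 61.49 %

61.5 %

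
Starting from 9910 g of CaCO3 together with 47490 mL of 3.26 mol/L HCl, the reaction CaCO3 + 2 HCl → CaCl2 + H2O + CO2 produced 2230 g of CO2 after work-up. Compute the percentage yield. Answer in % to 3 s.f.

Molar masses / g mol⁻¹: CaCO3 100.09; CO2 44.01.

n(CaCO3) = 9910 / 100.09 = 99.01 mol
n(HCl) = 3.26 × 47490/1000 = 154.8 mol
n/ν → CaCO3: 99.01, HCl: 77.40; HCl is limiting.
theoretical n(CO2) = (1/2) × 154.8 = 77.40 mol → 3406 g
% yield = 2230 / 3406 × 100 = 65.47 %

65.5 %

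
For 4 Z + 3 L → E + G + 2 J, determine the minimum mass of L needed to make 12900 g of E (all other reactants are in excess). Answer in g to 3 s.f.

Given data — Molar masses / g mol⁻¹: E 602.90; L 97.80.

6280 g

n(E) = 12900 / 602.90 = 21.40 mol
n(L) = (3/1) × 21.40 = 64.20 mol
mass = 64.20 × 97.80 = 6279 g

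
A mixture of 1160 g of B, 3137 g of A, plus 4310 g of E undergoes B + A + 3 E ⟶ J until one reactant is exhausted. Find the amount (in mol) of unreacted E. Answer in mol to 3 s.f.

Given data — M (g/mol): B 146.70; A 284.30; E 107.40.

n(B) = 1160 / 146.70 = 7.907 mol
n(A) = 3137 / 284.30 = 11.03 mol
n(E) = 4310 / 107.40 = 40.13 mol
n/ν for B = 7.907/1 = 7.907
n/ν for A = 11.03/1 = 11.03
n/ν for E = 40.13/3 = 13.38
Smallest n/ν is B → limiting reagent.
E consumed = (3/1) × 7.907 = 23.72 mol
E remaining = 40.13 − 23.72 = 16.41 mol

16.4 mol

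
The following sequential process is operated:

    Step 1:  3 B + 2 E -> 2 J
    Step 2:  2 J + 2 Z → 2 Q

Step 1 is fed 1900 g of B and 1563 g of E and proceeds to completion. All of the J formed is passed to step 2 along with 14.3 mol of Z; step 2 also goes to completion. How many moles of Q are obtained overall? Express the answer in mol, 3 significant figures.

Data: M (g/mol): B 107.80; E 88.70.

Step 1:
n(B) = 1900 / 107.80 = 17.63 mol
n(E) = 1563 / 88.70 = 17.62 mol
n/ν for B = 17.63/3 = 5.877
n/ν for E = 17.62/2 = 8.810
Smallest n/ν is B → limiting reagent.
n(J) produced = (2/3) × 17.63 = 11.75 mol
Step 2:
n(J) available = 11.75 mol
n(Z) = 14.30 mol
n/ν for J = 11.75/2 = 5.875
n/ν for Z = 14.30/2 = 7.150
Smallest n/ν is J → limiting reagent.
n(Q) = (2/2) × 11.75 = 11.75 mol

11.8 mol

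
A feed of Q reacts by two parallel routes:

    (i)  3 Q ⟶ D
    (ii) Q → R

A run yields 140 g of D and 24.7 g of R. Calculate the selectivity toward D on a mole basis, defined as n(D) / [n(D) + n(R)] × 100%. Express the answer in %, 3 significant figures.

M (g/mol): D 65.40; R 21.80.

n(D) = 140 / 65.40 = 2.141 mol
n(R) = 24.7 / 21.80 = 1.133 mol
selectivity = 2.141/(2.141+1.133) × 100 = 65.39 %

65.4 %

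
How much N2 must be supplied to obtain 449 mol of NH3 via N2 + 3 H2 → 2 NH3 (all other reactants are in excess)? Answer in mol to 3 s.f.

225 mol

n(NH3) = 449.0 mol
n(N2) = (1/2) × 449.0 = 224.5 mol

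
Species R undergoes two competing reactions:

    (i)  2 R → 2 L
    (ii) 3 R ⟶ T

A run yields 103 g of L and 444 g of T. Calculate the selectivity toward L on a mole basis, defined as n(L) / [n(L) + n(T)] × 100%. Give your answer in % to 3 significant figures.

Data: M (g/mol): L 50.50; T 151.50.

41.0 %

n(L) = 103 / 50.50 = 2.040 mol
n(T) = 444 / 151.50 = 2.931 mol
selectivity = 2.040/(2.040+2.931) × 100 = 41.04 %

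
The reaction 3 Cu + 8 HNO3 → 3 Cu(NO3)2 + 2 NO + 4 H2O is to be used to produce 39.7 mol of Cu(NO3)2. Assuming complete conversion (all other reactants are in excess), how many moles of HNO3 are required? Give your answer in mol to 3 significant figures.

106 mol

n(Cu(NO3)2) = 39.70 mol
n(HNO3) = (8/3) × 39.70 = 105.9 mol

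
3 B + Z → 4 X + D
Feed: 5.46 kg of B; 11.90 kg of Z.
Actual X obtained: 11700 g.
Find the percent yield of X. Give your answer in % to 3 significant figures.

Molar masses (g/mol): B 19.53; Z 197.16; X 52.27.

92.7 %

n(B) = 5.460×1000 / 19.53 = 279.6 mol
n(Z) = 11.90×1000 / 197.16 = 60.36 mol
n/ν → B: 93.20, Z: 60.36; Z is limiting.
theoretical n(X) = (4/1) × 60.36 = 241.4 mol → 12620 g
% yield = 11700 / 12620 × 100 = 92.71 %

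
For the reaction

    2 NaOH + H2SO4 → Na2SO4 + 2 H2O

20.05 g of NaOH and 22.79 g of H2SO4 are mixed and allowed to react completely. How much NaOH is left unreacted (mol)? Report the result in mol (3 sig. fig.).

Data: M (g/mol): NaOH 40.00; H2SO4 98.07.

0.0365 mol

n(NaOH) = 20.05 / 40.00 = 0.5013 mol
n(H2SO4) = 22.79 / 98.07 = 0.2324 mol
n/ν for NaOH = 0.5013/2 = 0.2507
n/ν for H2SO4 = 0.2324/1 = 0.2324
Smallest n/ν is H2SO4 → limiting reagent.
NaOH consumed = (2/1) × 0.2324 = 0.4648 mol
NaOH remaining = 0.5013 − 0.4648 = 0.03650 mol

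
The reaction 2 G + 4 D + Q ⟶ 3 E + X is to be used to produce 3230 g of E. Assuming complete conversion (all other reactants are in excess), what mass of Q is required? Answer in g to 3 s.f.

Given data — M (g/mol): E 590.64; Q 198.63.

n(E) = 3230 / 590.64 = 5.469 mol
n(Q) = (1/3) × 5.469 = 1.823 mol
mass = 1.823 × 198.63 = 362.1 g

362 g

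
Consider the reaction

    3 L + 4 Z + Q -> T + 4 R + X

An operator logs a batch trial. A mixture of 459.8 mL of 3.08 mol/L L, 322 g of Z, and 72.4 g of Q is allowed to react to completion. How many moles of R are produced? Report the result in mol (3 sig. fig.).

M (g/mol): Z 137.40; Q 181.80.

1.59 mol

n(L) = 3.08 × 459.8/1000 = 1.416 mol
n(Z) = 322.0 / 137.40 = 2.344 mol
n(Q) = 72.40 / 181.80 = 0.3982 mol
n/ν → L: 0.4720, Z: 0.5860, Q: 0.3982; Q is limiting.
n(R) = (4/1) × 0.3982 = 1.593 mol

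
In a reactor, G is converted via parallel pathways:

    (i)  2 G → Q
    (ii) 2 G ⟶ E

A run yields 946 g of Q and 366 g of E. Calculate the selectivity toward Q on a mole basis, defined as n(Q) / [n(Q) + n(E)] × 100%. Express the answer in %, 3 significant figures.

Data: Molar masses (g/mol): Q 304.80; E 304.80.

n(Q) = 946 / 304.80 = 3.104 mol
n(E) = 366 / 304.80 = 1.201 mol
selectivity = 3.104/(3.104+1.201) × 100 = 72.10 %

72.1 %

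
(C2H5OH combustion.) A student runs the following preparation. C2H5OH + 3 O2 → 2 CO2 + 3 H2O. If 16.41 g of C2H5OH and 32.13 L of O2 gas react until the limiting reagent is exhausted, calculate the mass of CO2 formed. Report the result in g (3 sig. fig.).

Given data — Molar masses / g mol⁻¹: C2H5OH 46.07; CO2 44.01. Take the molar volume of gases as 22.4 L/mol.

31.4 g

n(C2H5OH) = 16.41 / 46.07 = 0.3562 mol
n(O2) = 32.13 / 22.4 = 1.434 mol
n/ν → C2H5OH: 0.3562, O2: 0.4780; C2H5OH is limiting.
n(CO2) = (2/1) × 0.3562 = 0.7124 mol
mass = 0.7124 × 44.01 = 31.35 g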